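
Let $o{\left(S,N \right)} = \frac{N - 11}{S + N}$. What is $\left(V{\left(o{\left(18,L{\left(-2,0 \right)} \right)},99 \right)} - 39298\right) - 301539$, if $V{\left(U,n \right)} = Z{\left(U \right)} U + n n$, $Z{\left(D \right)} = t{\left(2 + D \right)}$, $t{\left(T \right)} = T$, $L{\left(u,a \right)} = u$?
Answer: $- \frac{84745463}{256} \approx -3.3104 \cdot 10^{5}$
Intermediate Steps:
$Z{\left(D \right)} = 2 + D$
$o{\left(S,N \right)} = \frac{-11 + N}{N + S}$
$V{\left(U,n \right)} = n^{2} + U \left(2 + U\right)$ ($V{\left(U,n \right)} = \left(2 + U\right) U + n n = U \left(2 + U\right) + n^{2} = n^{2} + U \left(2 + U\right)$)
$\left(V{\left(o{\left(18,L{\left(-2,0 \right)} \right)},99 \right)} - 39298\right) - 301539 = \left(\left(99^{2} + \frac{-11 - 2}{-2 + 18} \left(2 + \frac{-11 - 2}{-2 + 18}\right)\right) - 39298\right) - 301539 = \left(\left(9801 + \frac{1}{16} \left(-13\right) \left(2 + \frac{1}{16} \left(-13\right)\right)\right) - 39298\right) - 301539 = \left(\left(9801 - \frac{13 \left(2 - \frac{13}{16}\right)}{16}\right) - 39298\right) - 301539 = \left(\left(9801 - \frac{247}{256}\right) - 39298\right) - 301539 = \left(\frac{2508809}{256} - 39298\right) - 301539 = - \frac{7551479}{256} - 301539 = - \frac{84745463}{256}$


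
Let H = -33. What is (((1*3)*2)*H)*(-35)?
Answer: 6930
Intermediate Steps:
(((1*3)*2)*H)*(-35) = (((1*3)*2)*(-33))*(-35) = ((3*2)*(-33))*(-35) = (6*(-33))*(-35) = -198*(-35) = 6930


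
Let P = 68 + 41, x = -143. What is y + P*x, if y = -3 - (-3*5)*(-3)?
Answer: -15635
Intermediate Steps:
y = -48 (y = -3 - (-15)*(-3) = -3 - 1*45 = -3 - 45 = -48)
P = 109
y + P*x = -48 + 109*(-143) = -48 - 15587 = -15635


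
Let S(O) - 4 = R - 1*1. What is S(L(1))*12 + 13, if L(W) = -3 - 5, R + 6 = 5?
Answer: 37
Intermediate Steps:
R = -1 (R = -6 + 5 = -1)
L(W) = -8
S(O) = 2 (S(O) = 4 + (-1 - 1*1) = 4 + (-1 - 1) = 4 - 2 = 2)
S(L(1))*12 + 13 = 2*12 + 13 = 24 + 13 = 37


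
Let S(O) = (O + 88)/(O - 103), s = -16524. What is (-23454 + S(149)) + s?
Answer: -1838751/46 ≈ -39973.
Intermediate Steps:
S(O) = (88 + O)/(-103 + O)
(-23454 + S(149)) + s = (-23454 + (88 + 149)/(-103 + 149)) - 16524 = (-23454 + 237/46) - 16524 = -1078647/46 - 16524 = -1838751/46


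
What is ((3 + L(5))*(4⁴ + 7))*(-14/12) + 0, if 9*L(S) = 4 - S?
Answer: -23933/27 ≈ -886.41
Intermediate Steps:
L(S) = 4/9 - S/9 (L(S) = (4 - S)/9 = 4/9 - S/9)
((3 + L(5))*(4⁴ + 7))*(-14/12) + 0 = ((3 + (4/9 - ⅑*5))*(4⁴ + 7))*(-14/12) + 0 = ((3 + (4/9 - 5/9))*(256 + 7))*(-14*1/12) + 0 = ((3 - ⅑)*263)*(-7/6) + 0 = ((26/9)*263)*(-7/6) + 0 = (6838/9)*(-7/6) + 0 = -23933/27 + 0 = -23933/27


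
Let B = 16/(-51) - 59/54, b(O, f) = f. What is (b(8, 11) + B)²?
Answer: 77563249/842724 ≈ 92.039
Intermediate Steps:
B = -1291/918 (B = 16*(-1/51) - 59*1/54 = -16/51 - 59/54 = -1291/918 ≈ -1.4063)
(b(8, 11) + B)² = (11 - 1291/918)² = (8807/918)² = 77563249/842724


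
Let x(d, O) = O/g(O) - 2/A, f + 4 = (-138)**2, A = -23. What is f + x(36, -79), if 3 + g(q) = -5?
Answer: 3505193/184 ≈ 19050.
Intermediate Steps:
g(q) = -8 (g(q) = -3 - 5 = -8)
f = 19040 (f = -4 + (-138)**2 = -4 + 19044 = 19040)
x(d, O) = 2/23 - O/8 (x(d, O) = O/(-8) - 2/(-23) = O*(-1/8) - 2*(-1/23) = -O/8 + 2/23 = 2/23 - O/8)
f + x(36, -79) = 19040 + (2/23 - 1/8*(-79)) = 19040 + (2/23 + 79/8) = 19040 + 1833/184 = 3505193/184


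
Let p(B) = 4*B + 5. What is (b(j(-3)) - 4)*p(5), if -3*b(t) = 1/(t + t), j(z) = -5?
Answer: -595/6 ≈ -99.167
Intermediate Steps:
b(t) = -1/(6*t) (b(t) = -1/(3*(t + t)) = -1/(2*t)/3 = -1/(6*t))
p(B) = 5 + 4*B
(b(j(-3)) - 4)*p(5) = (-⅙/(-5) - 4)*(5 + 4*5) = (-⅙*(-⅕) - 4)*(5 + 20) = (1/30 - 4)*25 = -119/30*25 = -595/6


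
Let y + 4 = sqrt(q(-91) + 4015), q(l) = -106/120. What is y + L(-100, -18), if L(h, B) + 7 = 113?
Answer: 102 + sqrt(3612705)/30 ≈ 165.36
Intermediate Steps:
q(l) = -53/60 (q(l) = -106*1/120 = -53/60)
L(h, B) = 106 (L(h, B) = -7 + 113 = 106)
y = -4 + sqrt(3612705)/30 (y = -4 + sqrt(-53/60 + 4015) = -4 + sqrt(240847/60) = -4 + sqrt(3612705)/30 ≈ 59.357)
y + L(-100, -18) = (-4 + sqrt(3612705)/30) + 106 = 102 + sqrt(3612705)/30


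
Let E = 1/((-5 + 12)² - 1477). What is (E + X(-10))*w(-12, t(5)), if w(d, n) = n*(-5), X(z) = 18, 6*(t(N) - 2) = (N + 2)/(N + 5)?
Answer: -3264281/17136 ≈ -190.49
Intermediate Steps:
t(N) = 2 + (2 + N)/(6*(5 + N)) (t(N) = 2 + ((N + 2)/(N + 5))/6 = 2 + ((2 + N)/(5 + N))/6 = 2 + (2 + N)/(6*(5 + N)))
w(d, n) = -5*n
E = -1/1428 (E = 1/(7² - 1477) = 1/(49 - 1477) = 1/(-1428) = -1/1428 ≈ -0.00070028)
(E + X(-10))*w(-12, t(5)) = (-1/1428 + 18)*(-5*(62 + 13*5)/(6*(5 + 5))) = 25703*(-5*(62 + 65)/(6*10))/1428 = 25703*(-5*127/(6*10))/1428 = 25703*(-5*127/60)/1428 = (25703/1428)*(-127/12) = -3264281/17136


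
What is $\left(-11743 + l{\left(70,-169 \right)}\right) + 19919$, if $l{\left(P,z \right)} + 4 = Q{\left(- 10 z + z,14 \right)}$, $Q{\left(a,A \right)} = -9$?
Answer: $8163$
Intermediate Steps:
$l{\left(P,z \right)} = -13$ ($l{\left(P,z \right)} = -4 - 9 = -13$)
$\left(-11743 + l{\left(70,-169 \right)}\right) + 19919 = \left(-11743 - 13\right) + 19919 = -11756 + 19919 = 8163$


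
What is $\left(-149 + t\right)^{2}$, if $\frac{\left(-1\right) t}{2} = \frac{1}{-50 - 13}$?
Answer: $\frac{88078225}{3969} \approx 22192.0$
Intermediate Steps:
$t = \frac{2}{63}$ ($t = - \frac{2}{-50 - 13} = - \frac{2}{-63} = \left(-2\right) \left(- \frac{1}{63}\right) = \frac{2}{63} \approx 0.031746$)
$\left(-149 + t\right)^{2} = \left(-149 + \frac{2}{63}\right)^{2} = \left(- \frac{9385}{63}\right)^{2} = \frac{88078225}{3969}$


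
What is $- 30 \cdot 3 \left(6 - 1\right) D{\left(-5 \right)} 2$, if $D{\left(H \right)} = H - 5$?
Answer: $9000$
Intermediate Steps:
$D{\left(H \right)} = -5 + H$
$- 30 \cdot 3 \left(6 - 1\right) D{\left(-5 \right)} 2 = - 30 \cdot 3 \left(6 - 1\right) \left(-5 - 5\right) 2 = - 30 \cdot 3 \cdot 5 \left(\left(-10\right) 2\right) = \left(-30\right) 15 \left(-20\right) = \left(-450\right) \left(-20\right) = 9000$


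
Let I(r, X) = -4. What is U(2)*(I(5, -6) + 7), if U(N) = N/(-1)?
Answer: -6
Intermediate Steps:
U(N) = -N (U(N) = N*(-1) = -N)
U(2)*(I(5, -6) + 7) = (-1*2)*(-4 + 7) = -2*3 = -6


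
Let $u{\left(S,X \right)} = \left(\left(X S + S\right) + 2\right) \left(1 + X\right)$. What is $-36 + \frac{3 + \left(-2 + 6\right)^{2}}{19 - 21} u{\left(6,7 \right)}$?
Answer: $-3836$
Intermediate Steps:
$u{\left(S,X \right)} = \left(1 + X\right) \left(2 + S + S X\right)$ ($u{\left(S,X \right)} = \left(\left(S X + S\right) + 2\right) \left(1 + X\right) = \left(\left(S + S X\right) + 2\right) \left(1 + X\right) = \left(2 + S + S X\right) \left(1 + X\right) = \left(1 + X\right) \left(2 + S + S X\right)$)
$-36 + \frac{3 + \left(-2 + 6\right)^{2}}{19 - 21} u{\left(6,7 \right)} = -36 + \frac{3 + \left(-2 + 6\right)^{2}}{19 - 21} \left(2 + 6 + 2 \cdot 7 + 6 \cdot 7^{2} + 2 \cdot 6 \cdot 7\right) = -36 + \frac{3 + 4^{2}}{-2} \left(2 + 6 + 14 + 6 \cdot 49 + 84\right) = -36 + \left(3 + 16\right) \left(- \frac{1}{2}\right) \left(2 + 6 + 14 + 294 + 84\right) = -36 + 19 \left(- \frac{1}{2}\right) 400 = -36 - 3800 = -3836$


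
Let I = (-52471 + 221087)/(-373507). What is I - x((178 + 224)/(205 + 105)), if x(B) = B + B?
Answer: -176285294/57893585 ≈ -3.0450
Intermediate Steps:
x(B) = 2*B
I = -168616/373507 (I = 168616*(-1/373507) = -168616/373507 ≈ -0.45144)
I - x((178 + 224)/(205 + 105)) = -168616/373507 - 2*(178 + 224)/(205 + 105) = -168616/373507 - 2*402/310 = -168616/373507 - 2*402*(1/310) = -168616/373507 - 2*201/155 = -168616/373507 - 1*402/155 = -168616/373507 - 402/155 = -176285294/57893585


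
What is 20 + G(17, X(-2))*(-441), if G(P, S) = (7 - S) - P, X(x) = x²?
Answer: 6194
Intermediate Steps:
G(P, S) = 7 - P - S
20 + G(17, X(-2))*(-441) = 20 + (7 - 1*17 - 1*(-2)²)*(-441) = 20 + (7 - 17 - 1*4)*(-441) = 20 + (7 - 17 - 4)*(-441) = 20 - 14*(-441) = 20 + 6174 = 6194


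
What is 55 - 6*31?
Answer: -131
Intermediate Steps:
55 - 6*31 = 55 - 186 = -131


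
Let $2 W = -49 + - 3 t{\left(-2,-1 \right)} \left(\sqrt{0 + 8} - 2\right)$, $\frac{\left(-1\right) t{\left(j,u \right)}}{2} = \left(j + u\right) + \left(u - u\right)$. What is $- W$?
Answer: $\frac{13}{2} + 18 \sqrt{2} \approx 31.956$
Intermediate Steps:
$t{\left(j,u \right)} = - 2 j - 2 u$ ($t{\left(j,u \right)} = - 2 \left(\left(j + u\right) + \left(u - u\right)\right) = - 2 \left(\left(j + u\right) + 0\right) = - 2 \left(j + u\right) = - 2 j - 2 u$)
$W = - \frac{13}{2} - 18 \sqrt{2}$ ($W = \frac{-49 + - 3 \left(\left(-2\right) \left(-2\right) - -2\right) \left(\sqrt{0 + 8} - 2\right)}{2} = \frac{-49 + - 3 \left(4 + 2\right) \left(\sqrt{8} - 2\right)}{2} = \frac{-49 + \left(-3\right) 6 \left(2 \sqrt{2} - 2\right)}{2} = \frac{-49 - 18 \left(-2 + 2 \sqrt{2}\right)}{2} = \frac{-49 + \left(36 - 36 \sqrt{2}\right)}{2} = \frac{-13 - 36 \sqrt{2}}{2} = - \frac{13}{2} - 18 \sqrt{2} \approx -31.956$)
$- W = - (- \frac{13}{2} - 18 \sqrt{2}) = \frac{13}{2} + 18 \sqrt{2}$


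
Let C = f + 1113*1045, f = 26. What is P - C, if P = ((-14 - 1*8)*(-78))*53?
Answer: -1072163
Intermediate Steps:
C = 1163111 (C = 26 + 1113*1045 = 26 + 1163085 = 1163111)
P = 90948 (P = ((-14 - 8)*(-78))*53 = -22*(-78)*53 = 1716*53 = 90948)
P - C = 90948 - 1*1163111 = 90948 - 1163111 = -1072163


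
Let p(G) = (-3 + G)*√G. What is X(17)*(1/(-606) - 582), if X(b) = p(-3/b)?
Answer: 3174237*I*√51/29189 ≈ 776.61*I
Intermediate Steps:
p(G) = √G*(-3 + G)
X(b) = √3*√(-1/b)*(-3 - 3/b) (X(b) = √(-3/b)*(-3 - 3/b) = (√3*√(-1/b))*(-3 - 3/b) = √3*√(-1/b)*(-3 - 3/b))
X(17)*(1/(-606) - 582) = (3*√3*√(-1/17)*(-1 - 1*17)/17)*(1/(-606) - 582) = (3*√3*(1/17)*√(-1*1/17)*(-1 - 17))*(-1/606 - 582) = (3*√3*(1/17)*√(-1/17)*(-18))*(-352693/606) = (3*√3*(1/17)*(I*√17/17)*(-18))*(-352693/606) = -54*I*√51/289*(-352693/606) = 3174237*I*√51/29189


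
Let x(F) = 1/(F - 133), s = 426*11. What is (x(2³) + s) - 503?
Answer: 522874/125 ≈ 4183.0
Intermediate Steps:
s = 4686
x(F) = 1/(-133 + F)
(x(2³) + s) - 503 = (1/(-133 + 2³) + 4686) - 503 = (1/(-133 + 8) + 4686) - 503 = (1/(-125) + 4686) - 503 = (-1/125 + 4686) - 503 = 585749/125 - 503 = 522874/125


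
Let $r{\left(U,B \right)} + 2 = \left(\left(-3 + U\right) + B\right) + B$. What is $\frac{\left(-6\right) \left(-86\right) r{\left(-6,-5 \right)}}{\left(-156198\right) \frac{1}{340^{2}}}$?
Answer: $\frac{29824800}{3719} \approx 8019.6$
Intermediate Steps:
$r{\left(U,B \right)} = -5 + U + 2 B$ ($r{\left(U,B \right)} = -2 + \left(\left(\left(-3 + U\right) + B\right) + B\right) = -2 + \left(\left(-3 + B + U\right) + B\right) = -2 + \left(-3 + U + 2 B\right) = -5 + U + 2 B$)
$\frac{\left(-6\right) \left(-86\right) r{\left(-6,-5 \right)}}{\left(-156198\right) \frac{1}{340^{2}}} = \frac{\left(-6\right) \left(-86\right) \left(-5 - 6 + 2 \left(-5\right)\right)}{\left(-156198\right) \frac{1}{340^{2}}} = \frac{516 \left(-5 - 6 - 10\right)}{\left(-156198\right) \frac{1}{115600}} = \frac{516 \left(-21\right)}{\left(-156198\right) \frac{1}{115600}} = - \frac{10836}{- \frac{78099}{57800}} = \left(-10836\right) \left(- \frac{57800}{78099}\right) = \frac{29824800}{3719}$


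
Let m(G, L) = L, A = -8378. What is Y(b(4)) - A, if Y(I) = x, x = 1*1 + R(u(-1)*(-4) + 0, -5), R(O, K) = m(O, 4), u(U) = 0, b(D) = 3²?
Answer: 8383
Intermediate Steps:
b(D) = 9
R(O, K) = 4
x = 5 (x = 1*1 + 4 = 1 + 4 = 5)
Y(I) = 5
Y(b(4)) - A = 5 - 1*(-8378) = 5 + 8378 = 8383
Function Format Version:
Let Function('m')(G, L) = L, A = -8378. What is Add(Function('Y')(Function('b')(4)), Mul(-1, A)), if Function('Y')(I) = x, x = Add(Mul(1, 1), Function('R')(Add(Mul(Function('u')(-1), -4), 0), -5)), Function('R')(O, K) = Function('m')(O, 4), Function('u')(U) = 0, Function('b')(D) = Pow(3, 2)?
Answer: 8383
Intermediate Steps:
Function('b')(D) = 9
Function('R')(O, K) = 4
x = 5 (x = Add(Mul(1, 1), 4) = Add(1, 4) = 5)
Function('Y')(I) = 5
Add(Function('Y')(Function('b')(4)), Mul(-1, A)) = Add(5, Mul(-1, -8378)) = Add(5, 8378) = 8383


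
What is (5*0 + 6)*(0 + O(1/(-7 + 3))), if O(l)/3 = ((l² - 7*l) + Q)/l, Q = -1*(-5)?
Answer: -981/2 ≈ -490.50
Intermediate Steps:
Q = 5
O(l) = 3*(5 + l² - 7*l)/l (O(l) = 3*(((l² - 7*l) + 5)/l) = 3*((5 + l² - 7*l)/l) = 3*(5 + l² - 7*l)/l)
(5*0 + 6)*(0 + O(1/(-7 + 3))) = (5*0 + 6)*(0 + (-21 + 3/(-7 + 3) + 15/(1/(-7 + 3)))) = (0 + 6)*(0 + (-21 + 3/(-4) + 15/(1/(-4)))) = 6*(0 + (-21 + 3*(-¼) + 15/(-¼))) = 6*(0 + (-21 - ¾ + 15*(-4))) = 6*(0 + (-21 - ¾ - 60)) = 6*(0 - 327/4) = 6*(-327/4) = -981/2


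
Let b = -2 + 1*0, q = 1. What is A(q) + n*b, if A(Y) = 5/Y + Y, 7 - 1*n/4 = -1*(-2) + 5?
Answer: 6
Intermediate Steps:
b = -2 (b = -2 + 0 = -2)
n = 0 (n = 28 - 4*(-1*(-2) + 5) = 28 - 4*(2 + 5) = 28 - 4*7 = 28 - 28 = 0)
A(Y) = Y + 5/Y
A(q) + n*b = (1 + 5/1) + 0*(-2) = (1 + 5*1) + 0 = (1 + 5) + 0 = 6 + 0 = 6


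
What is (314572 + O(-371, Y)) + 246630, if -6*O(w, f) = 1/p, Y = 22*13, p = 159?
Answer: 535386707/954 ≈ 5.6120e+5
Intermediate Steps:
Y = 286
O(w, f) = -1/954 (O(w, f) = -1/6/159 = -1/6*1/159 = -1/954)
(314572 + O(-371, Y)) + 246630 = (314572 - 1/954) + 246630 = 300101687/954 + 246630 = 535386707/954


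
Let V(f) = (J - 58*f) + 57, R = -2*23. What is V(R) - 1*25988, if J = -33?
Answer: -23296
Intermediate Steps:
R = -46
V(f) = 24 - 58*f (V(f) = (-33 - 58*f) + 57 = 24 - 58*f)
V(R) - 1*25988 = (24 - 58*(-46)) - 1*25988 = (24 + 2668) - 25988 = 2692 - 25988 = -23296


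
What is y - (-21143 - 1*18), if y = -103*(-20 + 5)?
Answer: 22706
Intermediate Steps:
y = 1545 (y = -103*(-15) = 1545)
y - (-21143 - 1*18) = 1545 - (-21143 - 1*18) = 1545 - (-21143 - 18) = 1545 - 1*(-21161) = 1545 + 21161 = 22706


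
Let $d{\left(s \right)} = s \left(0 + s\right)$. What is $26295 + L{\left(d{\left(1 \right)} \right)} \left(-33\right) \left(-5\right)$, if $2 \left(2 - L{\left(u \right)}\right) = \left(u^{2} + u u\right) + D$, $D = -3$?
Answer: $\frac{53415}{2} \approx 26708.0$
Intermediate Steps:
$d{\left(s \right)} = s^{2}$ ($d{\left(s \right)} = s s = s^{2}$)
$L{\left(u \right)} = \frac{7}{2} - u^{2}$ ($L{\left(u \right)} = 2 - \frac{\left(u^{2} + u u\right) - 3}{2} = 2 - \frac{\left(u^{2} + u^{2}\right) - 3}{2} = 2 - \frac{2 u^{2} - 3}{2} = 2 - \frac{-3 + 2 u^{2}}{2} = 2 - \left(- \frac{3}{2} + u^{2}\right) = \frac{7}{2} - u^{2}$)
$26295 + L{\left(d{\left(1 \right)} \right)} \left(-33\right) \left(-5\right) = 26295 + \left(\frac{7}{2} - \left(1^{2}\right)^{2}\right) \left(-33\right) \left(-5\right) = 26295 + \left(\frac{7}{2} - 1^{2}\right) \left(-33\right) \left(-5\right) = 26295 + \left(\frac{7}{2} - 1\right) \left(-33\right) \left(-5\right) = 26295 + \frac{5}{2} \left(-33\right) \left(-5\right) = 26295 - - \frac{825}{2} = 26295 + \frac{825}{2} = \frac{53415}{2}$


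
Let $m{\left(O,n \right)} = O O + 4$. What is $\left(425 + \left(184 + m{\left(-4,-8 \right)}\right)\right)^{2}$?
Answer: $395641$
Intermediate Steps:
$m{\left(O,n \right)} = 4 + O^{2}$ ($m{\left(O,n \right)} = O^{2} + 4 = 4 + O^{2}$)
$\left(425 + \left(184 + m{\left(-4,-8 \right)}\right)\right)^{2} = \left(425 + \left(184 + \left(4 + \left(-4\right)^{2}\right)\right)\right)^{2} = \left(425 + \left(184 + \left(4 + 16\right)\right)\right)^{2} = \left(425 + \left(184 + 20\right)\right)^{2} = \left(425 + 204\right)^{2} = 629^{2} = 395641$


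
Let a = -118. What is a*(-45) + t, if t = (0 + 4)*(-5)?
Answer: 5290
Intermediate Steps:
t = -20 (t = 4*(-5) = -20)
a*(-45) + t = -118*(-45) - 20 = 5310 - 20 = 5290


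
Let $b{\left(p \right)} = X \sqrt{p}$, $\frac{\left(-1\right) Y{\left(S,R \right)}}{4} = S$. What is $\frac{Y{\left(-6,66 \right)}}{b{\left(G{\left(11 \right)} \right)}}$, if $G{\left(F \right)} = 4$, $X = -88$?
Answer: $- \frac{3}{22} \approx -0.13636$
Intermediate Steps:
$Y{\left(S,R \right)} = - 4 S$
$b{\left(p \right)} = - 88 \sqrt{p}$
$\frac{Y{\left(-6,66 \right)}}{b{\left(G{\left(11 \right)} \right)}} = \frac{\left(-4\right) \left(-6\right)}{\left(-88\right) \sqrt{4}} = \frac{24}{\left(-88\right) 2} = \frac{24}{-176} = 24 \left(- \frac{1}{176}\right) = - \frac{3}{22}$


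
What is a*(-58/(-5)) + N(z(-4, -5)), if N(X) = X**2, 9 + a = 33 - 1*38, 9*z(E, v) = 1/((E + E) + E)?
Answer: -9471163/58320 ≈ -162.40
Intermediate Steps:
z(E, v) = 1/(27*E) (z(E, v) = 1/(9*((E + E) + E)) = 1/(9*(2*E + E)) = 1/(9*((3*E))) = (1/(3*E))/9 = 1/(27*E))
a = -14 (a = -9 + (33 - 1*38) = -9 + (33 - 38) = -9 - 5 = -14)
a*(-58/(-5)) + N(z(-4, -5)) = -(-812)/(-5) + ((1/27)/(-4))**2 = -(-812)*(-1)/5 + ((1/27)*(-1/4))**2 = -14*58/5 + (-1/108)**2 = -812/5 + 1/11664 = -9471163/58320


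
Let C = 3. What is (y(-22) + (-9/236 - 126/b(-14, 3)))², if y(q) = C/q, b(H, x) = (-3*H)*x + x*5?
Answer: 16984084329/14886928144 ≈ 1.1409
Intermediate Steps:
b(H, x) = 5*x - 3*H*x (b(H, x) = -3*H*x + 5*x = 5*x - 3*H*x)
y(q) = 3/q
(y(-22) + (-9/236 - 126/b(-14, 3)))² = (3/(-22) + (-9/236 - 126*1/(3*(5 - 3*(-14)))))² = (3*(-1/22) + (-9*1/236 - 126*1/(3*(5 + 42))))² = (-3/22 + (-9/236 - 126/(3*47)))² = (-3/22 + (-9/236 - 126/141))² = (-3/22 + (-9/236 - 126*1/141))² = (-3/22 + (-9/236 - 42/47))² = (-3/22 - 10335/11092)² = (-130323/122012)² = 16984084329/14886928144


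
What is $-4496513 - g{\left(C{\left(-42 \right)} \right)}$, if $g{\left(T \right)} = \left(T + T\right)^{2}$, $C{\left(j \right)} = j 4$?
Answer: $-4609409$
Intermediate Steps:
$C{\left(j \right)} = 4 j$
$g{\left(T \right)} = 4 T^{2}$ ($g{\left(T \right)} = \left(2 T\right)^{2} = 4 T^{2}$)
$-4496513 - g{\left(C{\left(-42 \right)} \right)} = -4496513 - 4 \left(4 \left(-42\right)\right)^{2} = -4496513 - 4 \left(-168\right)^{2} = -4496513 - 4 \cdot 28224 = -4496513 - 112896 = -4609409$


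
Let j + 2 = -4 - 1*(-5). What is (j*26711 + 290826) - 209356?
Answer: 54759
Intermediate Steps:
j = -1 (j = -2 + (-4 - 1*(-5)) = -2 + (-4 + 5) = -2 + 1 = -1)
(j*26711 + 290826) - 209356 = (-1*26711 + 290826) - 209356 = (-26711 + 290826) - 209356 = 264115 - 209356 = 54759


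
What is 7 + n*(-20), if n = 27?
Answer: -533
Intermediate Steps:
7 + n*(-20) = 7 + 27*(-20) = 7 - 540 = -533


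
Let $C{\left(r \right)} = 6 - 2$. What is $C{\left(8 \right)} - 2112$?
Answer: $-2108$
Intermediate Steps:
$C{\left(r \right)} = 4$ ($C{\left(r \right)} = 6 - 2 = 4$)
$C{\left(8 \right)} - 2112 = 4 - 2112 = -2108$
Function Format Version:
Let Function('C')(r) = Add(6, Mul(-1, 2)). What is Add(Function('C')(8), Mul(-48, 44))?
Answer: -2108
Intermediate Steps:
Function('C')(r) = 4 (Function('C')(r) = Add(6, -2) = 4)
Add(Function('C')(8), Mul(-48, 44)) = Add(4, Mul(-48, 44)) = Add(4, -2112) = -2108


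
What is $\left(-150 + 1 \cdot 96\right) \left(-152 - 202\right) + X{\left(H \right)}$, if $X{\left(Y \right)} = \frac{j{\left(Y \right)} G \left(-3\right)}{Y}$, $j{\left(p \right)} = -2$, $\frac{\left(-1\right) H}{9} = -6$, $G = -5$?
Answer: $\frac{172039}{9} \approx 19115.0$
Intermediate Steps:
$H = 54$ ($H = \left(-9\right) \left(-6\right) = 54$)
$X{\left(Y \right)} = - \frac{30}{Y}$ ($X{\left(Y \right)} = \frac{\left(-2\right) \left(-5\right) \left(-3\right)}{Y} = \frac{10 \left(-3\right)}{Y} = - \frac{30}{Y}$)
$\left(-150 + 1 \cdot 96\right) \left(-152 - 202\right) + X{\left(H \right)} = \left(-150 + 1 \cdot 96\right) \left(-152 - 202\right) - \frac{30}{54} = \left(-150 + 96\right) \left(-354\right) - \frac{5}{9} = \left(-54\right) \left(-354\right) - \frac{5}{9} = 19116 - \frac{5}{9} = \frac{172039}{9}$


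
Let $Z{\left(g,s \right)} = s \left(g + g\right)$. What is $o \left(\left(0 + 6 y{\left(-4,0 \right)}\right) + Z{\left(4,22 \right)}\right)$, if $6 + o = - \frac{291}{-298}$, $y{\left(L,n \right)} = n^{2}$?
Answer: $- \frac{131736}{149} \approx -884.13$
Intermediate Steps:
$Z{\left(g,s \right)} = 2 g s$ ($Z{\left(g,s \right)} = s 2 g = 2 g s$)
$o = - \frac{1497}{298}$ ($o = -6 - \frac{291}{-298} = -6 - - \frac{291}{298} = -6 + \frac{291}{298} = - \frac{1497}{298} \approx -5.0235$)
$o \left(\left(0 + 6 y{\left(-4,0 \right)}\right) + Z{\left(4,22 \right)}\right) = - \frac{1497 \left(\left(0 + 6 \cdot 0^{2}\right) + 2 \cdot 4 \cdot 22\right)}{298} = - \frac{1497 \left(\left(0 + 6 \cdot 0\right) + 176\right)}{298} = - \frac{1497 \left(\left(0 + 0\right) + 176\right)}{298} = - \frac{1497 \left(0 + 176\right)}{298} = \left(- \frac{1497}{298}\right) 176 = - \frac{131736}{149}$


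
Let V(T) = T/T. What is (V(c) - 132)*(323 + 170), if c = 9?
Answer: -64583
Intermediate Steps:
V(T) = 1
(V(c) - 132)*(323 + 170) = (1 - 132)*(323 + 170) = -131*493 = -64583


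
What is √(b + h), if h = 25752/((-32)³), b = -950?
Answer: I*√3894419/64 ≈ 30.835*I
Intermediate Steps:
h = -3219/4096 (h = 25752/(-32768) = 25752*(-1/32768) = -3219/4096 ≈ -0.78589)
√(b + h) = √(-950 - 3219/4096) = √(-3894419/4096) = I*√3894419/64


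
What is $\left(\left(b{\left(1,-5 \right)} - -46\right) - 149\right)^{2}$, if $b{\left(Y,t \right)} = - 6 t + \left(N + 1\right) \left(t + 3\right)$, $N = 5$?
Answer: $7225$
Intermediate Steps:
$b{\left(Y,t \right)} = 18$ ($b{\left(Y,t \right)} = - 6 t + \left(5 + 1\right) \left(t + 3\right) = - 6 t + 6 \left(3 + t\right) = - 6 t + \left(18 + 6 t\right) = 18$)
$\left(\left(b{\left(1,-5 \right)} - -46\right) - 149\right)^{2} = \left(\left(18 - -46\right) - 149\right)^{2} = \left(\left(18 + 46\right) - 149\right)^{2} = \left(64 - 149\right)^{2} = \left(-85\right)^{2} = 7225$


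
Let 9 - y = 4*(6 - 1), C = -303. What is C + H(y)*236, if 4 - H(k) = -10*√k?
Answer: 641 + 2360*I*√11 ≈ 641.0 + 7827.2*I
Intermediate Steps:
y = -11 (y = 9 - 4*(6 - 1) = 9 - 4*5 = 9 - 1*20 = 9 - 20 = -11)
H(k) = 4 + 10*√k (H(k) = 4 - (-10)*√k = 4 + 10*√k)
C + H(y)*236 = -303 + (4 + 10*√(-11))*236 = -303 + (4 + 10*(I*√11))*236 = -303 + (4 + 10*I*√11)*236 = -303 + (944 + 2360*I*√11) = 641 + 2360*I*√11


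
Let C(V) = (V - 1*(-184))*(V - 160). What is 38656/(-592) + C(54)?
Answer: -935852/37 ≈ -25293.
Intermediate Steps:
C(V) = (-160 + V)*(184 + V) (C(V) = (V + 184)*(-160 + V) = (184 + V)*(-160 + V) = (-160 + V)*(184 + V))
38656/(-592) + C(54) = 38656/(-592) + (-29440 + 54**2 + 24*54) = 38656*(-1/592) + (-29440 + 2916 + 1296) = -2416/37 - 25228 = -935852/37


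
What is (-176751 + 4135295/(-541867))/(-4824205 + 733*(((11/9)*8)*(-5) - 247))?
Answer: 215504256177/6146102605352 ≈ 0.035064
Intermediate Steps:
(-176751 + 4135295/(-541867))/(-4824205 + 733*(((11/9)*8)*(-5) - 247)) = (-176751 + 4135295*(-1/541867))/(-4824205 + 733*(((11*(⅑))*8)*(-5) - 247)) = (-176751 - 4135295/541867)/(-4824205 + 733*(((11/9)*8)*(-5) - 247)) = -95779669412/(541867*(-4824205 + 733*((88/9)*(-5) - 247))) = -95779669412/(541867*(-4824205 + 733*(-440/9 - 247))) = -95779669412/(541867*(-4824205 + 733*(-2663/9))) = -95779669412/(541867*(-4824205 - 1951979/9)) = -95779669412/(541867*(-45369824/9)) = -95779669412/541867*(-9/45369824) = 215504256177/6146102605352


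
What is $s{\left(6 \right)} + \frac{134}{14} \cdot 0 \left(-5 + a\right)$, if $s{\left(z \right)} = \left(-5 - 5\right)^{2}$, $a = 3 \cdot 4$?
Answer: $100$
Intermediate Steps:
$a = 12$
$s{\left(z \right)} = 100$ ($s{\left(z \right)} = \left(-10\right)^{2} = 100$)
$s{\left(6 \right)} + \frac{134}{14} \cdot 0 \left(-5 + a\right) = 100 + \frac{134}{14} \cdot 0 \left(-5 + 12\right) = 100 + 134 \cdot \frac{1}{14} \cdot 0 \cdot 7 = 100 + \frac{67}{7} \cdot 0 = 100 + 0 = 100$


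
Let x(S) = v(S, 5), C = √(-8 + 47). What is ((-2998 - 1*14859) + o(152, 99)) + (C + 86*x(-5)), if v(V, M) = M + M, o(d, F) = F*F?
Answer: -7196 + √39 ≈ -7189.8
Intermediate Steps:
o(d, F) = F²
C = √39 ≈ 6.2450
v(V, M) = 2*M
x(S) = 10 (x(S) = 2*5 = 10)
((-2998 - 1*14859) + o(152, 99)) + (C + 86*x(-5)) = ((-2998 - 1*14859) + 99²) + (√39 + 86*10) = ((-2998 - 14859) + 9801) + (√39 + 860) = (-17857 + 9801) + (860 + √39) = -8056 + (860 + √39) = -7196 + √39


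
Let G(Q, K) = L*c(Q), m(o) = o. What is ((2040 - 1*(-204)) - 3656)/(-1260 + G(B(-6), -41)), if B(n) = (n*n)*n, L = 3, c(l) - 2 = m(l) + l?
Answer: 706/1275 ≈ 0.55373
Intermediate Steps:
c(l) = 2 + 2*l (c(l) = 2 + (l + l) = 2 + 2*l)
B(n) = n³ (B(n) = n²*n = n³)
G(Q, K) = 6 + 6*Q (G(Q, K) = 3*(2 + 2*Q) = 6 + 6*Q)
((2040 - 1*(-204)) - 3656)/(-1260 + G(B(-6), -41)) = ((2040 - 1*(-204)) - 3656)/(-1260 + (6 + 6*(-6)³)) = ((2040 + 204) - 3656)/(-1260 + (6 + 6*(-216))) = (2244 - 3656)/(-1260 + (6 - 1296)) = -1412/(-1260 - 1290) = -1412/(-2550) = -1412*(-1/2550) = 706/1275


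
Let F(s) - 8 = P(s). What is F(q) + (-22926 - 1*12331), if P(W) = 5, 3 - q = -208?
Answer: -35244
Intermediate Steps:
q = 211 (q = 3 - 1*(-208) = 3 + 208 = 211)
F(s) = 13 (F(s) = 8 + 5 = 13)
F(q) + (-22926 - 1*12331) = 13 + (-22926 - 1*12331) = 13 + (-22926 - 12331) = 13 - 35257 = -35244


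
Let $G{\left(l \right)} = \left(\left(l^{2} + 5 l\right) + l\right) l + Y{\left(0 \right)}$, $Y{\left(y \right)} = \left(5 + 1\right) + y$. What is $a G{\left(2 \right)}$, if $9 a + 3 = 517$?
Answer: $\frac{19532}{9} \approx 2170.2$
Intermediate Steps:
$a = \frac{514}{9}$ ($a = - \frac{1}{3} + \frac{1}{9} \cdot 517 = - \frac{1}{3} + \frac{517}{9} = \frac{514}{9} \approx 57.111$)
$Y{\left(y \right)} = 6 + y$
$G{\left(l \right)} = 6 + l \left(l^{2} + 6 l\right)$ ($G{\left(l \right)} = \left(\left(l^{2} + 5 l\right) + l\right) l + \left(6 + 0\right) = \left(l^{2} + 6 l\right) l + 6 = l \left(l^{2} + 6 l\right) + 6 = 6 + l \left(l^{2} + 6 l\right)$)
$a G{\left(2 \right)} = \frac{514 \left(6 + 2^{3} + 6 \cdot 2^{2}\right)}{9} = \frac{514 \left(6 + 8 + 6 \cdot 4\right)}{9} = \frac{514 \left(6 + 8 + 24\right)}{9} = \frac{514}{9} \cdot 38 = \frac{19532}{9}$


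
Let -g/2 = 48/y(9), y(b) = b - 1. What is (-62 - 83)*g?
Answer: 1740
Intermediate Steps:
y(b) = -1 + b
g = -12 (g = -96/(-1 + 9) = -96/8 = -2*6 = -12)
(-62 - 83)*g = (-62 - 83)*(-12) = -145*(-12) = 1740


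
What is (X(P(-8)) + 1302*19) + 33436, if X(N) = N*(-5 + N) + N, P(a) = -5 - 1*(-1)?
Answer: 58206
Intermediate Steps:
P(a) = -4 (P(a) = -5 + 1 = -4)
X(N) = N + N*(-5 + N)
(X(P(-8)) + 1302*19) + 33436 = (-4*(-4 - 4) + 1302*19) + 33436 = (-4*(-8) + 24738) + 33436 = (32 + 24738) + 33436 = 24770 + 33436 = 58206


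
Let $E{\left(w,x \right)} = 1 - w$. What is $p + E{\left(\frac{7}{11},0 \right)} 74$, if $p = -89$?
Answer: $- \frac{683}{11} \approx -62.091$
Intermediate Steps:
$p + E{\left(\frac{7}{11},0 \right)} 74 = -89 + \left(1 - \frac{7}{11}\right) 74 = -89 + \frac{4}{11} \cdot 74 = -89 + \frac{296}{11} = - \frac{683}{11}$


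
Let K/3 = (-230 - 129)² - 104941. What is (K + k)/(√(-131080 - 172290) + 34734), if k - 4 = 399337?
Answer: 8182653087/603377063 - 471161*I*√303370/1206754126 ≈ 13.561 - 0.21505*I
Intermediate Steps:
k = 399341 (k = 4 + 399337 = 399341)
K = 71820 (K = 3*((-230 - 129)² - 104941) = 3*((-359)² - 104941) = 3*(128881 - 104941) = 3*23940 = 71820)
(K + k)/(√(-131080 - 172290) + 34734) = (71820 + 399341)/(√(-131080 - 172290) + 34734) = 471161/(√(-303370) + 34734) = 471161/(I*√303370 + 34734) = 471161/(34734 + I*√303370)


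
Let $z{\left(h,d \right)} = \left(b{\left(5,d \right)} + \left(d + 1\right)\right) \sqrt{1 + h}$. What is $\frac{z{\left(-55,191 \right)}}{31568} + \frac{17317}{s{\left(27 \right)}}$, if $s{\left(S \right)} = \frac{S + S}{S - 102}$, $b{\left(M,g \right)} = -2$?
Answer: $- \frac{432925}{18} + \frac{285 i \sqrt{6}}{15784} \approx -24051.0 + 0.044229 i$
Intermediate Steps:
$s{\left(S \right)} = \frac{2 S}{-102 + S}$
$z{\left(h,d \right)} = \sqrt{1 + h} \left(-1 + d\right)$ ($z{\left(h,d \right)} = \left(-2 + \left(d + 1\right)\right) \sqrt{1 + h} = \left(-2 + \left(1 + d\right)\right) \sqrt{1 + h} = \left(-1 + d\right) \sqrt{1 + h} = \sqrt{1 + h} \left(-1 + d\right)$)
$\frac{z{\left(-55,191 \right)}}{31568} + \frac{17317}{s{\left(27 \right)}} = \frac{\sqrt{1 - 55} \left(-1 + 191\right)}{31568} + \frac{17317}{2 \cdot 27 \frac{1}{-102 + 27}} = \sqrt{-54} \cdot 190 \cdot \frac{1}{31568} + \frac{17317}{2 \cdot 27 \frac{1}{-75}} = 3 i \sqrt{6} \cdot 190 \cdot \frac{1}{31568} + \frac{17317}{2 \cdot 27 \left(- \frac{1}{75}\right)} = 570 i \sqrt{6} \cdot \frac{1}{31568} + \frac{17317}{- \frac{18}{25}} = \frac{285 i \sqrt{6}}{15784} + 17317 \left(- \frac{25}{18}\right) = \frac{285 i \sqrt{6}}{15784} - \frac{432925}{18} = - \frac{432925}{18} + \frac{285 i \sqrt{6}}{15784}$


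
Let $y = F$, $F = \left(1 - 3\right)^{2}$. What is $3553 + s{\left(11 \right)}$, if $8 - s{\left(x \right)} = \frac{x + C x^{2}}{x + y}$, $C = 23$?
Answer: $\frac{50621}{15} \approx 3374.7$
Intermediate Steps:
$F = 4$ ($F = \left(-2\right)^{2} = 4$)
$y = 4$
$s{\left(x \right)} = 8 - \frac{x + 23 x^{2}}{4 + x}$ ($s{\left(x \right)} = 8 - \frac{x + 23 x^{2}}{x + 4} = 8 - \frac{x + 23 x^{2}}{4 + x}$)
$3553 + s{\left(11 \right)} = 3553 + \frac{32 - 23 \cdot 11^{2} + 7 \cdot 11}{4 + 11} = 3553 + \frac{32 - 2783 + 77}{15} = 3553 + \frac{1}{15} \left(-2674\right) = 3553 - \frac{2674}{15} = \frac{50621}{15}$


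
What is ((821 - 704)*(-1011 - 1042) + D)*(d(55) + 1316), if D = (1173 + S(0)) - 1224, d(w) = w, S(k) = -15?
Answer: -329406057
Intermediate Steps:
D = -66 (D = (1173 - 15) - 1224 = 1158 - 1224 = -66)
((821 - 704)*(-1011 - 1042) + D)*(d(55) + 1316) = ((821 - 704)*(-1011 - 1042) - 66)*(55 + 1316) = (117*(-2053) - 66)*1371 = (-240201 - 66)*1371 = -240267*1371 = -329406057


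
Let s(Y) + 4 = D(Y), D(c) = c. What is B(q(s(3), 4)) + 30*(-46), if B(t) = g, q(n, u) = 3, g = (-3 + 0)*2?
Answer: -1386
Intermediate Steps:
g = -6 (g = -3*2 = -6)
s(Y) = -4 + Y
B(t) = -6
B(q(s(3), 4)) + 30*(-46) = -6 + 30*(-46) = -6 - 1380 = -1386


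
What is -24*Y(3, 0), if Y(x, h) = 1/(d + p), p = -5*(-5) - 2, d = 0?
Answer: -24/23 ≈ -1.0435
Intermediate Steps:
p = 23 (p = 25 - 2 = 23)
Y(x, h) = 1/23 (Y(x, h) = 1/(0 + 23) = 1/23)
-24*Y(3, 0) = -24*1/23 = -24/23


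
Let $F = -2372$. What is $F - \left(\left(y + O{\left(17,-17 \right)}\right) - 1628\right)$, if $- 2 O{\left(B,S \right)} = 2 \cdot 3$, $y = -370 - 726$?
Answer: $355$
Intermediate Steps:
$y = -1096$
$O{\left(B,S \right)} = -3$ ($O{\left(B,S \right)} = - \frac{2 \cdot 3}{2} = \left(- \frac{1}{2}\right) 6 = -3$)
$F - \left(\left(y + O{\left(17,-17 \right)}\right) - 1628\right) = -2372 - \left(\left(-1096 - 3\right) - 1628\right) = -2372 - \left(-1099 - 1628\right) = -2372 - -2727 = -2372 + 2727 = 355$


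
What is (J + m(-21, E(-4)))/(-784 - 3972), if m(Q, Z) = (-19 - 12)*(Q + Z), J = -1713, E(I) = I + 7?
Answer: 1155/4756 ≈ 0.24285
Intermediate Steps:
E(I) = 7 + I
m(Q, Z) = -31*Q - 31*Z (m(Q, Z) = -31*(Q + Z) = -31*Q - 31*Z)
(J + m(-21, E(-4)))/(-784 - 3972) = (-1713 + (-31*(-21) - 31*(7 - 4)))/(-784 - 3972) = (-1713 + (651 - 31*3))/(-4756) = (-1713 + (651 - 93))*(-1/4756) = (-1713 + 558)*(-1/4756) = -1155*(-1/4756) = 1155/4756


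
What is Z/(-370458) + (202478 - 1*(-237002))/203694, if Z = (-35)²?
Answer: 27093226115/12576678642 ≈ 2.1542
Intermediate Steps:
Z = 1225
Z/(-370458) + (202478 - 1*(-237002))/203694 = 1225/(-370458) + (202478 - 1*(-237002))/203694 = 1225*(-1/370458) + (202478 + 237002)*(1/203694) = -1225/370458 + 439480*(1/203694) = -1225/370458 + 219740/101847 = 27093226115/12576678642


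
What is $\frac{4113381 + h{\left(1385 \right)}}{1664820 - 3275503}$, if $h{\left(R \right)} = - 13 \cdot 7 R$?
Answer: $- \frac{3987346}{1610683} \approx -2.4756$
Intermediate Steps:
$h{\left(R \right)} = - 91 R$
$\frac{4113381 + h{\left(1385 \right)}}{1664820 - 3275503} = \frac{4113381 - 126035}{1664820 - 3275503} = \frac{4113381 - 126035}{-1610683} = 3987346 \left(- \frac{1}{1610683}\right) = - \frac{3987346}{1610683}$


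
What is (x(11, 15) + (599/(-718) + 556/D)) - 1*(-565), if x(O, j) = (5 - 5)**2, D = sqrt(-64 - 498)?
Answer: 405071/718 - 278*I*sqrt(562)/281 ≈ 564.17 - 23.453*I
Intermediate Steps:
D = I*sqrt(562) (D = sqrt(-562) = I*sqrt(562) ≈ 23.707*I)
x(O, j) = 0 (x(O, j) = 0**2 = 0)
(x(11, 15) + (599/(-718) + 556/D)) - 1*(-565) = (0 + (599/(-718) + 556/((I*sqrt(562))))) - 1*(-565) = (0 + (599*(-1/718) + 556*(-I*sqrt(562)/562))) + 565 = (0 + (-599/718 - 278*I*sqrt(562)/281)) + 565 = (-599/718 - 278*I*sqrt(562)/281) + 565 = 405071/718 - 278*I*sqrt(562)/281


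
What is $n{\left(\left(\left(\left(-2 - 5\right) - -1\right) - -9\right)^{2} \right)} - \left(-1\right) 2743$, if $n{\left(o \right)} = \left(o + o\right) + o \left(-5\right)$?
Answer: $2716$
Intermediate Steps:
$n{\left(o \right)} = - 3 o$ ($n{\left(o \right)} = 2 o - 5 o = - 3 o$)
$n{\left(\left(\left(\left(-2 - 5\right) - -1\right) - -9\right)^{2} \right)} - \left(-1\right) 2743 = - 3 \left(\left(\left(-2 - 5\right) - -1\right) - -9\right)^{2} - \left(-1\right) 2743 = - 3 \left(\left(-7 + 1\right) + 9\right)^{2} - -2743 = - 3 \left(-6 + 9\right)^{2} + 2743 = - 3 \cdot 3^{2} + 2743 = \left(-3\right) 9 + 2743 = -27 + 2743 = 2716$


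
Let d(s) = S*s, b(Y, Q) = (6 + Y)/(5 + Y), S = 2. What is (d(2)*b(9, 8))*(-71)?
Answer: -2130/7 ≈ -304.29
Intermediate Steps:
b(Y, Q) = (6 + Y)/(5 + Y)
d(s) = 2*s
(d(2)*b(9, 8))*(-71) = ((2*2)*((6 + 9)/(5 + 9)))*(-71) = (4*(15/14))*(-71) = (30/7)*(-71) = -2130/7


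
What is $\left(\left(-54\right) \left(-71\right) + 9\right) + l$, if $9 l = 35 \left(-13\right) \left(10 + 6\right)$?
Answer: $\frac{27307}{9} \approx 3034.1$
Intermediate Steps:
$l = - \frac{7280}{9}$ ($l = \frac{35 \left(-13\right) \left(10 + 6\right)}{9} = \frac{\left(-455\right) 16}{9} = \frac{1}{9} \left(-7280\right) = - \frac{7280}{9} \approx -808.89$)
$\left(\left(-54\right) \left(-71\right) + 9\right) + l = \left(\left(-54\right) \left(-71\right) + 9\right) - \frac{7280}{9} = \left(3834 + 9\right) - \frac{7280}{9} = 3843 - \frac{7280}{9} = \frac{27307}{9}$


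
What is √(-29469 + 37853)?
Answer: 8*√131 ≈ 91.564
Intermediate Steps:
√(-29469 + 37853) = √8384 = 8*√131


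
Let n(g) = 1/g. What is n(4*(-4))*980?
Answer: -245/4 ≈ -61.250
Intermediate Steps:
n(4*(-4))*980 = 980/(4*(-4)) = 980/(-16) = -1/16*980 = -245/4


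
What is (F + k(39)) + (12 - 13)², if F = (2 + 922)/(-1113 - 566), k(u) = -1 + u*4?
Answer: 261000/1679 ≈ 155.45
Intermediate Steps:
k(u) = -1 + 4*u
F = -924/1679 (F = 924/(-1679) = 924*(-1/1679) = -924/1679 ≈ -0.55033)
(F + k(39)) + (12 - 13)² = (-924/1679 + (-1 + 4*39)) + (12 - 13)² = (-924/1679 + (-1 + 156)) + (-1)² = (-924/1679 + 155) + 1 = 259321/1679 + 1 = 261000/1679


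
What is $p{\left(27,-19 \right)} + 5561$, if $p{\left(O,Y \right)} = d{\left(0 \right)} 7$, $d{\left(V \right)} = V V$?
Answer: $5561$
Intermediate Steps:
$d{\left(V \right)} = V^{2}$
$p{\left(O,Y \right)} = 0$ ($p{\left(O,Y \right)} = 0^{2} \cdot 7 = 0 \cdot 7 = 0$)
$p{\left(27,-19 \right)} + 5561 = 0 + 5561 = 5561$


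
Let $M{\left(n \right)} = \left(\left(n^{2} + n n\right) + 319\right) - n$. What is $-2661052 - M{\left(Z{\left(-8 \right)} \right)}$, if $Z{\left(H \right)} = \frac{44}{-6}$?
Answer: $- \frac{23953373}{9} \approx -2.6615 \cdot 10^{6}$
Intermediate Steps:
$Z{\left(H \right)} = - \frac{22}{3}$ ($Z{\left(H \right)} = 44 \left(- \frac{1}{6}\right) = - \frac{22}{3}$)
$M{\left(n \right)} = 319 - n + 2 n^{2}$ ($M{\left(n \right)} = \left(\left(n^{2} + n^{2}\right) + 319\right) - n = \left(2 n^{2} + 319\right) - n = \left(319 + 2 n^{2}\right) - n = 319 - n + 2 n^{2}$)
$-2661052 - M{\left(Z{\left(-8 \right)} \right)} = -2661052 - \left(319 - - \frac{22}{3} + 2 \left(- \frac{22}{3}\right)^{2}\right) = -2661052 - \left(319 + \frac{22}{3} + 2 \cdot \frac{484}{9}\right) = -2661052 - \left(319 + \frac{22}{3} + \frac{968}{9}\right) = -2661052 - \frac{3905}{9} = - \frac{23953373}{9}$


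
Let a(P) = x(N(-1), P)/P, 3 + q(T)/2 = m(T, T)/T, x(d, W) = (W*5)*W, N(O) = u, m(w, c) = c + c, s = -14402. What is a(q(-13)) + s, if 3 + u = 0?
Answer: -14412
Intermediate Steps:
u = -3 (u = -3 + 0 = -3)
m(w, c) = 2*c
N(O) = -3
x(d, W) = 5*W² (x(d, W) = (5*W)*W = 5*W²)
q(T) = -2 (q(T) = -6 + 2*((2*T)/T) = -6 + 2*2 = -6 + 4 = -2)
a(P) = 5*P (a(P) = (5*P²)/P = 5*P)
a(q(-13)) + s = 5*(-2) - 14402 = -10 - 14402 = -14412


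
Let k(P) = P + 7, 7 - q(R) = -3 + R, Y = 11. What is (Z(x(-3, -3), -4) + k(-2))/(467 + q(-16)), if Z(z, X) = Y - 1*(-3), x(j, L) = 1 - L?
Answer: 19/493 ≈ 0.038540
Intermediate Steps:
q(R) = 10 - R (q(R) = 7 - (-3 + R) = 7 + (3 - R) = 10 - R)
k(P) = 7 + P
Z(z, X) = 14 (Z(z, X) = 11 - 1*(-3) = 11 + 3 = 14)
(Z(x(-3, -3), -4) + k(-2))/(467 + q(-16)) = (14 + (7 - 2))/(467 + (10 - 1*(-16))) = (14 + 5)/(467 + (10 + 16)) = 19/(467 + 26) = 19/493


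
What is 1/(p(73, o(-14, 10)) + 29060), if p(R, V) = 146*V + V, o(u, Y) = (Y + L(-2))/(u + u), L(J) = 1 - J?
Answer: 4/115967 ≈ 3.4493e-5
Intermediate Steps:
o(u, Y) = (3 + Y)/(2*u) (o(u, Y) = (Y + (1 - 1*(-2)))/(u + u) = (Y + (1 + 2))/((2*u)) = (Y + 3)*(1/(2*u)) = (3 + Y)*(1/(2*u)) = (3 + Y)/(2*u))
p(R, V) = 147*V
1/(p(73, o(-14, 10)) + 29060) = 1/(147*((1/2)*(3 + 10)/(-14)) + 29060) = 1/(147*((1/2)*(-1/14)*13) + 29060) = 1/(147*(-13/28) + 29060) = 1/(-273/4 + 29060) = 1/(115967/4) = 4/115967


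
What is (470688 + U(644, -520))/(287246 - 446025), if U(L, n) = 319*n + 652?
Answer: -305460/158779 ≈ -1.9238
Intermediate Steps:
U(L, n) = 652 + 319*n
(470688 + U(644, -520))/(287246 - 446025) = (470688 + (652 + 319*(-520)))/(287246 - 446025) = (470688 + (652 - 165880))/(-158779) = (470688 - 165228)*(-1/158779) = 305460*(-1/158779) = -305460/158779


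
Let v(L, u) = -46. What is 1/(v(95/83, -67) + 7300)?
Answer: 1/7254 ≈ 0.00013786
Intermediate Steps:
1/(v(95/83, -67) + 7300) = 1/(-46 + 7300) = 1/7254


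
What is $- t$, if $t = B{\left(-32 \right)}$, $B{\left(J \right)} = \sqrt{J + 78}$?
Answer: $- \sqrt{46} \approx -6.7823$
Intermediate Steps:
$B{\left(J \right)} = \sqrt{78 + J}$
$t = \sqrt{46}$ ($t = \sqrt{78 - 32} = \sqrt{46} \approx 6.7823$)
$- t = - \sqrt{46}$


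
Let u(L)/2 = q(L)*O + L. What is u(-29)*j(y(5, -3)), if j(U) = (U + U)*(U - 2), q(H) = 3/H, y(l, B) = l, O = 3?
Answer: -51000/29 ≈ -1758.6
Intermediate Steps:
j(U) = 2*U*(-2 + U) (j(U) = (2*U)*(-2 + U) = 2*U*(-2 + U))
u(L) = 2*L + 18/L (u(L) = 2*((3/L)*3 + L) = 2*(9/L + L) = 2*(L + 9/L) = 2*L + 18/L)
u(-29)*j(y(5, -3)) = (2*(-29) + 18/(-29))*(2*5*(-2 + 5)) = (-58 + 18*(-1/29))*(2*5*3) = (-58 - 18/29)*30 = -1700/29*30 = -51000/29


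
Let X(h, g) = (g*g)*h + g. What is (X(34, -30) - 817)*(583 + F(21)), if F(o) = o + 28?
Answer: 18803896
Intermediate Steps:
X(h, g) = g + h*g**2 (X(h, g) = g**2*h + g = h*g**2 + g = g + h*g**2)
F(o) = 28 + o
(X(34, -30) - 817)*(583 + F(21)) = (-30*(1 - 30*34) - 817)*(583 + (28 + 21)) = (-30*(1 - 1020) - 817)*(583 + 49) = (-30*(-1019) - 817)*632 = (30570 - 817)*632 = 29753*632 = 18803896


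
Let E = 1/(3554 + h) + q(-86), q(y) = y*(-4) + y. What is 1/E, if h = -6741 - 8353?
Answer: 11540/2977319 ≈ 0.0038760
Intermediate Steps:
q(y) = -3*y (q(y) = -4*y + y = -3*y)
h = -15094
E = 2977319/11540 (E = 1/(3554 - 15094) - 3*(-86) = 1/(-11540) + 258 = -1/11540 + 258 = 2977319/11540 ≈ 258.00)
1/E = 1/(2977319/11540) = 11540/2977319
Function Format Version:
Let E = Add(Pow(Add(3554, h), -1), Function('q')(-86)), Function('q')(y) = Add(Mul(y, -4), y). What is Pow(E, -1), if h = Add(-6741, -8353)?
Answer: Rational(11540, 2977319) ≈ 0.0038760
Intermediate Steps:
Function('q')(y) = Mul(-3, y) (Function('q')(y) = Add(Mul(-4, y), y) = Mul(-3, y))
h = -15094
E = Rational(2977319, 11540) (E = Add(Pow(Add(3554, -15094), -1), Mul(-3, -86)) = Add(Pow(-11540, -1), 258) = Add(Rational(-1, 11540), 258) = Rational(2977319, 11540) ≈ 258.00)
Pow(E, -1) = Pow(Rational(2977319, 11540), -1) = Rational(11540, 2977319)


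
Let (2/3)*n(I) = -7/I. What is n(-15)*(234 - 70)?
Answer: 574/5 ≈ 114.80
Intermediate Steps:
n(I) = -21/(2*I) (n(I) = 3*(-7/I)/2 = -21/(2*I))
n(-15)*(234 - 70) = (-21/2/(-15))*(234 - 70) = -21/2*(-1/15)*164 = (7/10)*164 = 574/5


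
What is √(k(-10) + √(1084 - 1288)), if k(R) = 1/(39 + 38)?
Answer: √(77 + 11858*I*√51)/77 ≈ 2.6736 + 2.6711*I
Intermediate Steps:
k(R) = 1/77
√(k(-10) + √(1084 - 1288)) = √(1/77 + √(1084 - 1288)) = √(1/77 + √(-204)) = √(1/77 + 2*I*√51)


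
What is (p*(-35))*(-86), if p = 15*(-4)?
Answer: -180600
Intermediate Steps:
p = -60
(p*(-35))*(-86) = -60*(-35)*(-86) = 2100*(-86) = -180600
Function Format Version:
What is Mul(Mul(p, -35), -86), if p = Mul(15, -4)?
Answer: -180600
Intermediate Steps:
p = -60
Mul(Mul(p, -35), -86) = Mul(Mul(-60, -35), -86) = Mul(2100, -86) = -180600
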